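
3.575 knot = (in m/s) 1.839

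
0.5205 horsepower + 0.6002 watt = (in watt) 388.7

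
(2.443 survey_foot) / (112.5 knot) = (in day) 1.489e-07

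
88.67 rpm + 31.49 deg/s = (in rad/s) 9.835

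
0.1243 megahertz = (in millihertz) 1.243e+08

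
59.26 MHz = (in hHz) 5.926e+05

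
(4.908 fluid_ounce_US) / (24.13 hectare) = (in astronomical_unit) 4.021e-21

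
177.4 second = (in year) 5.625e-06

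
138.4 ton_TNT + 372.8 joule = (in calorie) 1.384e+11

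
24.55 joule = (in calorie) 5.868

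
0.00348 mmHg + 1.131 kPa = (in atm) 0.01117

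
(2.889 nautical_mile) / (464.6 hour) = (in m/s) 0.003199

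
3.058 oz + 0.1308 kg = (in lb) 0.4795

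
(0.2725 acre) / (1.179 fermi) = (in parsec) 30.31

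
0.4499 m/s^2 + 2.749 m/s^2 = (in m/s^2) 3.199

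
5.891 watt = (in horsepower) 0.0079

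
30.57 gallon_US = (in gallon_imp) 25.45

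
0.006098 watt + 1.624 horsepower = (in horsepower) 1.624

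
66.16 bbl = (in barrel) 66.16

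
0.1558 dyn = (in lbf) 3.503e-07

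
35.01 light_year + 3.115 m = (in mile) 2.058e+14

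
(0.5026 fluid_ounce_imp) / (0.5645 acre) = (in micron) 0.006251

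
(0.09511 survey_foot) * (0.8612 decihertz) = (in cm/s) 0.2497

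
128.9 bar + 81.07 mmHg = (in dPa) 1.29e+08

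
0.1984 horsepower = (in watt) 147.9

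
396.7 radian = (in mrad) 3.967e+05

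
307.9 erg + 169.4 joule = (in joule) 169.4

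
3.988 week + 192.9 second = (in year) 0.07649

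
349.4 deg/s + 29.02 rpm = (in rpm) 87.25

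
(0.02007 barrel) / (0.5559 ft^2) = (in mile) 3.839e-05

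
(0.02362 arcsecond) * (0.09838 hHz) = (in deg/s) 6.455e-05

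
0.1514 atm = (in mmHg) 115.1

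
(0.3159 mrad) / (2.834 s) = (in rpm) 0.001064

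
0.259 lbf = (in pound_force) 0.259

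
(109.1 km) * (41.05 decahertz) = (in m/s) 4.479e+07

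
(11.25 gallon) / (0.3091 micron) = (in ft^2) 1.483e+06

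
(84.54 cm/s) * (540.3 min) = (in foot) 8.992e+04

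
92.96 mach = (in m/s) 3.165e+04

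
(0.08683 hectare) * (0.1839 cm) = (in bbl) 10.04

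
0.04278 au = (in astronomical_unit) 0.04278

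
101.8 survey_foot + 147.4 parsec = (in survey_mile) 2.826e+15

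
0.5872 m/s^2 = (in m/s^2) 0.5872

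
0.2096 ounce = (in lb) 0.0131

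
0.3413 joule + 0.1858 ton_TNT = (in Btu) 7.368e+05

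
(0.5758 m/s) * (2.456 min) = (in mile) 0.05272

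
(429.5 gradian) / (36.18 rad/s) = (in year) 5.913e-09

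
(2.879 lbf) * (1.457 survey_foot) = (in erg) 5.687e+07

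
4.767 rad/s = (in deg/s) 273.1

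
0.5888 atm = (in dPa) 5.966e+05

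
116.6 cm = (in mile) 0.0007245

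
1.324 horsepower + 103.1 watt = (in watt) 1090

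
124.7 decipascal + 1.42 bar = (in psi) 20.6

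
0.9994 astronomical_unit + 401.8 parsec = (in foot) 4.068e+19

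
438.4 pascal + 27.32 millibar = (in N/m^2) 3170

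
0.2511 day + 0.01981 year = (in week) 1.069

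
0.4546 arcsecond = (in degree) 0.0001263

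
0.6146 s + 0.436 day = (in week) 0.06229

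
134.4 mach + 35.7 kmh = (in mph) 1.024e+05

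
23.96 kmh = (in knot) 12.94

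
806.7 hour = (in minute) 4.84e+04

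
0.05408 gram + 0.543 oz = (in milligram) 1.545e+04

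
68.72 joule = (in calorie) 16.42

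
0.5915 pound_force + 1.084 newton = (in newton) 3.715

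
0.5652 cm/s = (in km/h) 0.02035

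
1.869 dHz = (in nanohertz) 1.869e+08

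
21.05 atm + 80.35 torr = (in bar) 21.44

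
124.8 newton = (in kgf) 12.73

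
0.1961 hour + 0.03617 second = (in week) 0.001167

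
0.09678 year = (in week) 5.046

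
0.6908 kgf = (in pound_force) 1.523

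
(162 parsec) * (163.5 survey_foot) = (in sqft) 2.681e+21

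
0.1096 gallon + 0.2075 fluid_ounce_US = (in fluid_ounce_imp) 14.82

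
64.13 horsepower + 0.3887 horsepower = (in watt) 4.811e+04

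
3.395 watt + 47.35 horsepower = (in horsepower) 47.35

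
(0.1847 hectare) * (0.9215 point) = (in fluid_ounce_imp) 2.113e+04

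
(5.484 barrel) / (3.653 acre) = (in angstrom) 5.898e+05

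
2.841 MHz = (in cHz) 2.841e+08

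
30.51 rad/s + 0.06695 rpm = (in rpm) 291.4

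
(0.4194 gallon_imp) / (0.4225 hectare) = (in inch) 1.777e-05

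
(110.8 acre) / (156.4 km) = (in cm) 286.7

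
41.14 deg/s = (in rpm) 6.857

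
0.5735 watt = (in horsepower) 0.0007691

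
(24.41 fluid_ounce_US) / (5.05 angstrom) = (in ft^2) 1.539e+07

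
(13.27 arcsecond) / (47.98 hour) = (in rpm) 3.557e-09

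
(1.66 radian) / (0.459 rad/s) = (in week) 5.98e-06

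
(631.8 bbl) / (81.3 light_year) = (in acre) 3.227e-20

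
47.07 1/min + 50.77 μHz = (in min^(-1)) 47.07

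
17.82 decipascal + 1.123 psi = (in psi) 1.123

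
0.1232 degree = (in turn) 0.0003422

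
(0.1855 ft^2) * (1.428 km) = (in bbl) 154.8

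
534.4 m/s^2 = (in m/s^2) 534.4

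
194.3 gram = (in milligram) 1.943e+05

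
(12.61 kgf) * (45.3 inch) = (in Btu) 0.1349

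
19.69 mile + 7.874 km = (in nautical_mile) 21.36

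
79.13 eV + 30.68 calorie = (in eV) 8.012e+20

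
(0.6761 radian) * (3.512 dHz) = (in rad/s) 0.2374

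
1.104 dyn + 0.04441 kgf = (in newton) 0.4355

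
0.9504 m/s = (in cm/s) 95.04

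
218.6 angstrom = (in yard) 2.391e-08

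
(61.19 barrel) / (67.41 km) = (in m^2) 0.0001443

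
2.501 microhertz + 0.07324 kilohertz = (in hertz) 73.24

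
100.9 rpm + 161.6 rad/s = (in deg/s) 9864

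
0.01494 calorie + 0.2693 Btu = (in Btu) 0.2694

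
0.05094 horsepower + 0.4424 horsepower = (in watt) 367.9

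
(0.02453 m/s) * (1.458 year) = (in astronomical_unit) 7.539e-06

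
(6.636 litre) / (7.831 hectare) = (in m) 8.474e-08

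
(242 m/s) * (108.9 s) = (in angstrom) 2.635e+14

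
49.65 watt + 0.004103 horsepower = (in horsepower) 0.07068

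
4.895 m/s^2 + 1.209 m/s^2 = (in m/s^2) 6.104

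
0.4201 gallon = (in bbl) 0.01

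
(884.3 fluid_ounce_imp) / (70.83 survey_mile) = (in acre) 5.447e-11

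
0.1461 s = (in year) 4.633e-09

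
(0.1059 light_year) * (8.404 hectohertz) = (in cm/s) 8.42e+19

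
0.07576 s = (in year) 2.402e-09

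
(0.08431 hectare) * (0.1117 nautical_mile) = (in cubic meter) 1.744e+05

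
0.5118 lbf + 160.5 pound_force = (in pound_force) 161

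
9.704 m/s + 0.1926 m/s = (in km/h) 35.63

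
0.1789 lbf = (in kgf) 0.08115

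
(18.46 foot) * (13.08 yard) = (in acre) 0.01663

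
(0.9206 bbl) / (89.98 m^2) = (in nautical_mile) 8.783e-07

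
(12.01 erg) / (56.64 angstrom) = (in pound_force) 47.67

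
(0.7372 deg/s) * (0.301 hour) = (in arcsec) 2.876e+06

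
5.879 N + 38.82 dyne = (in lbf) 1.322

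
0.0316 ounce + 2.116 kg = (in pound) 4.667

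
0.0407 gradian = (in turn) 0.0001018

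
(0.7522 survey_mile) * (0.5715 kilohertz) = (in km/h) 2.491e+06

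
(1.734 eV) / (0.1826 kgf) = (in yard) 1.697e-19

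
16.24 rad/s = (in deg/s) 930.5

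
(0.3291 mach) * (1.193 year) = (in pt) 1.195e+13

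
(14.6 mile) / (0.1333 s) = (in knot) 3.426e+05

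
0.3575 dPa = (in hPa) 0.0003575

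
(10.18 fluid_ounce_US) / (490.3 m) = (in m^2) 6.14e-07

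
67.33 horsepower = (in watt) 5.021e+04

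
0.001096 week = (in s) 662.9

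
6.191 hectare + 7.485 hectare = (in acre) 33.79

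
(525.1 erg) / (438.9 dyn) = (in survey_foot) 0.03925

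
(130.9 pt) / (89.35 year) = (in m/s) 1.639e-11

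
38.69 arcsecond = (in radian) 0.0001876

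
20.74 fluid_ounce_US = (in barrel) 0.003858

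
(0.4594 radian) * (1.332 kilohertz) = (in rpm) 5843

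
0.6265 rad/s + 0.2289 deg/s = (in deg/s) 36.12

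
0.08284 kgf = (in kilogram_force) 0.08284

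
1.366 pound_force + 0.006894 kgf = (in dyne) 6.144e+05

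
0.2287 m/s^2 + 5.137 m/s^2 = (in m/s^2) 5.366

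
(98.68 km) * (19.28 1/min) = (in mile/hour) 7.093e+04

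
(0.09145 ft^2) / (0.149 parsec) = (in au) 1.235e-29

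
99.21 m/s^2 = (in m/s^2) 99.21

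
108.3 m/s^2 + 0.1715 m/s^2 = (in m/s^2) 108.5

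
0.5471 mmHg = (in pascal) 72.94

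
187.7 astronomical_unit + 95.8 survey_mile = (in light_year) 0.002968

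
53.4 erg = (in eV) 3.333e+13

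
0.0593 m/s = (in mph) 0.1327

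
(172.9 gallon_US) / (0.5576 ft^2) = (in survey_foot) 41.45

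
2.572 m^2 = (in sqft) 27.68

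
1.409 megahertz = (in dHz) 1.409e+07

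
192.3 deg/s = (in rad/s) 3.356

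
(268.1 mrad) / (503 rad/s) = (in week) 8.813e-10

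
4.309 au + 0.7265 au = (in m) 7.533e+11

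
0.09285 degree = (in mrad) 1.621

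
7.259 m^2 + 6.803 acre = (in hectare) 2.754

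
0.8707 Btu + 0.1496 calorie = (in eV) 5.738e+21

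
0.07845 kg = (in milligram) 7.845e+04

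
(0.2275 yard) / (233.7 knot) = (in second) 0.00173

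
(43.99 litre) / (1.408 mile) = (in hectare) 1.941e-09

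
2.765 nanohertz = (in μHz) 0.002765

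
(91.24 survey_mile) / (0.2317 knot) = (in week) 2.037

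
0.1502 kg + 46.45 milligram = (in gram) 150.2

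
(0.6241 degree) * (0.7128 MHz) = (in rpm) 7.414e+04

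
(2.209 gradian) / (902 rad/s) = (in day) 4.452e-10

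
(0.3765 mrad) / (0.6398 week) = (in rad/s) 9.73e-10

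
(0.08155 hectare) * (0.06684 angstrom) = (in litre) 5.451e-06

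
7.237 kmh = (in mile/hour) 4.497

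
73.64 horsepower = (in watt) 5.491e+04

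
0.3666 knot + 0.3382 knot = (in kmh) 1.305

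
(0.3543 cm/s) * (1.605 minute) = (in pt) 967.2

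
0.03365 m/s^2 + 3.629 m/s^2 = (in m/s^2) 3.663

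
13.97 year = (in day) 5099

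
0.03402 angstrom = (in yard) 3.72e-12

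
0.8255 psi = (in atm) 0.05617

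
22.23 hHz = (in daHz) 222.3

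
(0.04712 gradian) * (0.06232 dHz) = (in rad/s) 4.613e-06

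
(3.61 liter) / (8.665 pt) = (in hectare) 0.0001181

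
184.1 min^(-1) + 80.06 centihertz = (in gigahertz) 3.869e-09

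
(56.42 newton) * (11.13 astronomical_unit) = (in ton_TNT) 2.245e+04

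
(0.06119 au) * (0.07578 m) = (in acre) 1.714e+05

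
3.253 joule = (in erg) 3.253e+07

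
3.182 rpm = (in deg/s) 19.09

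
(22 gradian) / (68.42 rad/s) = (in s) 0.005051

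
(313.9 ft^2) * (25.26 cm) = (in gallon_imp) 1620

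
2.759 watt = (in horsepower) 0.0037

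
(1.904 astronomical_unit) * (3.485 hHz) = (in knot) 1.93e+14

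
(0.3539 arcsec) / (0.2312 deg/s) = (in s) 0.0004252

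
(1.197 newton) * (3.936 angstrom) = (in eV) 2.941e+09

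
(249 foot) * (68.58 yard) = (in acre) 1.176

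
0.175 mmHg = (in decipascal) 233.3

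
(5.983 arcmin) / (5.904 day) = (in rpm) 3.258e-08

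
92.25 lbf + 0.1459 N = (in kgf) 41.86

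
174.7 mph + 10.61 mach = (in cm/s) 3.691e+05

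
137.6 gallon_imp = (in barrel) 3.935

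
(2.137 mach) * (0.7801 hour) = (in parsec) 6.623e-11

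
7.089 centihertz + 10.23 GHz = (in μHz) 1.023e+16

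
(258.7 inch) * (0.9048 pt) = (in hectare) 2.097e-07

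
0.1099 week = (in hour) 18.46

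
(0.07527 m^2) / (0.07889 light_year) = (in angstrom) 1.008e-06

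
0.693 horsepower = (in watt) 516.8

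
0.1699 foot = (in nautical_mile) 2.796e-05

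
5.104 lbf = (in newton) 22.7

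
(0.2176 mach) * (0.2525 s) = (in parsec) 6.063e-16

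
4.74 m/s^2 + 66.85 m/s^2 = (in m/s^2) 71.59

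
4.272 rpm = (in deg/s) 25.63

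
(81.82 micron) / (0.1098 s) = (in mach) 2.188e-06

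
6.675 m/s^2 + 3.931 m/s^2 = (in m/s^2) 10.61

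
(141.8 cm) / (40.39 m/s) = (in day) 4.063e-07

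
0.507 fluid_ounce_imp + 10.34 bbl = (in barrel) 10.34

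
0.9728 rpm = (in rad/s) 0.1019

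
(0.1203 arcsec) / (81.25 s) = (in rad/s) 7.178e-09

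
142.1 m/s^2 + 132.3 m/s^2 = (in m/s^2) 274.4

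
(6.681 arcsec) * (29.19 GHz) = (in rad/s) 9.455e+05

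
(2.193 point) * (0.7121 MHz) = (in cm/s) 5.509e+04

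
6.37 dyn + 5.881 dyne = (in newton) 0.0001225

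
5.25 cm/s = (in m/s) 0.0525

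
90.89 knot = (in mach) 0.1373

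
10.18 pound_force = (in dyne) 4.528e+06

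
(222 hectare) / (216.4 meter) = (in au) 6.858e-08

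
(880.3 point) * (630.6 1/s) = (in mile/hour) 438.1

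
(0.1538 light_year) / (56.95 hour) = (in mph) 1.588e+10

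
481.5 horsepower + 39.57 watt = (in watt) 3.591e+05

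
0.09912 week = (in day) 0.6938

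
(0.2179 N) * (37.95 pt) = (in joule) 0.002917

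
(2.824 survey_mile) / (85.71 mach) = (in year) 4.938e-09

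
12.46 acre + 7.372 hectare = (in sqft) 1.336e+06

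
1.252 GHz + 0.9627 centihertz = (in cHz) 1.252e+11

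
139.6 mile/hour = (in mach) 0.1833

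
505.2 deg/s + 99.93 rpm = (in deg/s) 1105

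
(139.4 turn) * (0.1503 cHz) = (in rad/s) 1.316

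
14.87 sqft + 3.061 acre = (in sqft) 1.334e+05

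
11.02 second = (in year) 3.494e-07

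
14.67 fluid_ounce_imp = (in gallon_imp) 0.09169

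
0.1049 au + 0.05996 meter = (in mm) 1.569e+13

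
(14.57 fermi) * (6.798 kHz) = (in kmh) 3.566e-10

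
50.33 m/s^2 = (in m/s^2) 50.33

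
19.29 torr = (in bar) 0.02572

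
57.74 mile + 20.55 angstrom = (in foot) 3.049e+05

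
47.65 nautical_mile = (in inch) 3.474e+06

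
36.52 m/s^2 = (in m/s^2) 36.52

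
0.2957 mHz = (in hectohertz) 2.957e-06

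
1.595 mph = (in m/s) 0.713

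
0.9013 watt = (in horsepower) 0.001209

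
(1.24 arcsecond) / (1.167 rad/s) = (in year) 1.633e-13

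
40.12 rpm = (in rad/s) 4.201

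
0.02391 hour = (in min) 1.435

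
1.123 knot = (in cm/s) 57.77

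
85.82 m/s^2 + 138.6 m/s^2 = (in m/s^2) 224.4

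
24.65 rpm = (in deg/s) 147.9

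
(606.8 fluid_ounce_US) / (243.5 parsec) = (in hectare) 2.388e-25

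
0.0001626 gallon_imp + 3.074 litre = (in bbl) 0.01934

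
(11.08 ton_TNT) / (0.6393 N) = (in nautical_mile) 3.915e+07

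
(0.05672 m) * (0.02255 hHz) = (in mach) 0.0003756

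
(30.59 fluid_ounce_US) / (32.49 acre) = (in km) 6.88e-12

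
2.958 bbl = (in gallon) 124.2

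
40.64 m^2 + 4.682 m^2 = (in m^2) 45.32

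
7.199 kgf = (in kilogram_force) 7.199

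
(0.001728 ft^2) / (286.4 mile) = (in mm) 3.483e-07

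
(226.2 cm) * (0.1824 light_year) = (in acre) 9.645e+11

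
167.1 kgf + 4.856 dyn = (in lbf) 368.4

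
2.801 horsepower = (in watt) 2089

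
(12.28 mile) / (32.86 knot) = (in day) 0.01353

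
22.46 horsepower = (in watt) 1.675e+04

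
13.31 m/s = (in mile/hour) 29.77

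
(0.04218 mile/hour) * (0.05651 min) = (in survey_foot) 0.2098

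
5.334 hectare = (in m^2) 5.334e+04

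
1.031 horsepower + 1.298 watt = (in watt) 770.1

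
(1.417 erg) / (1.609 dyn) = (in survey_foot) 0.02889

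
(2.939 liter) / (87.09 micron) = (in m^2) 33.75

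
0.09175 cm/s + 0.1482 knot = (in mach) 0.0002266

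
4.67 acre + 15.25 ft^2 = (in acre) 4.67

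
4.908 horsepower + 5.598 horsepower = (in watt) 7834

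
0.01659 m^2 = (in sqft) 0.1786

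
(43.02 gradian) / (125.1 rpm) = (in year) 1.636e-09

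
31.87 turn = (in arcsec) 4.13e+07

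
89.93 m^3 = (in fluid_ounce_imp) 3.165e+06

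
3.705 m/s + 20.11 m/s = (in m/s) 23.81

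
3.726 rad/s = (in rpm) 35.58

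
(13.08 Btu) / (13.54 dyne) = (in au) 0.0006813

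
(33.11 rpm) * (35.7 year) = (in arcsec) 8.052e+14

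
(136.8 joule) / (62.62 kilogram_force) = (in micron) 2.228e+05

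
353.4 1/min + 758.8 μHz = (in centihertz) 589.1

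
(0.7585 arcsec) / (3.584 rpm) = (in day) 1.134e-10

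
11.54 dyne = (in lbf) 2.594e-05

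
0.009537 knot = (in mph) 0.01097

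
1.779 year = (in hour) 1.558e+04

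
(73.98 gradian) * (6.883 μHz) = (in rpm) 7.638e-05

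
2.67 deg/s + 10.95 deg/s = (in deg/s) 13.62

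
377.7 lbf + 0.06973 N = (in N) 1680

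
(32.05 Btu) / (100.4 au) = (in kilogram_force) 2.296e-10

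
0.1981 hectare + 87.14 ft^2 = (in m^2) 1989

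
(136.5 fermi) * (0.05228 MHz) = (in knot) 1.387e-08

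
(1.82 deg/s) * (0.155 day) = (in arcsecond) 8.774e+07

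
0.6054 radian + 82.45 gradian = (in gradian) 121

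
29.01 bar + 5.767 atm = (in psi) 505.5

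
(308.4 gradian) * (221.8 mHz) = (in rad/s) 1.074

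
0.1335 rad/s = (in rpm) 1.275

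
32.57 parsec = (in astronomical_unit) 6.718e+06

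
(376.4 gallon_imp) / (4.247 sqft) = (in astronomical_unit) 2.899e-11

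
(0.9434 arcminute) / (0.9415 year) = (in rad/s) 9.243e-12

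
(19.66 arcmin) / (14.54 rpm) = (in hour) 1.043e-06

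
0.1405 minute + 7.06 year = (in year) 7.06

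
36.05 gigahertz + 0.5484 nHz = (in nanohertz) 3.605e+19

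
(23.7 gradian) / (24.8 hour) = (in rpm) 3.982e-05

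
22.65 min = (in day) 0.01573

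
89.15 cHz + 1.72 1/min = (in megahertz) 9.202e-07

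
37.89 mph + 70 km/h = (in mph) 81.39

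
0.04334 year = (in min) 2.278e+04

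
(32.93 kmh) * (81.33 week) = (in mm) 4.499e+11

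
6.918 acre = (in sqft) 3.013e+05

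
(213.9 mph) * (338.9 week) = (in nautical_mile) 1.058e+07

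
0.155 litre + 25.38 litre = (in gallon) 6.746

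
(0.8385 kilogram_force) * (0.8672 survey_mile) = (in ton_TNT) 2.743e-06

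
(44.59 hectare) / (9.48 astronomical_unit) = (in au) 2.102e-18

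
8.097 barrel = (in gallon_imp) 283.2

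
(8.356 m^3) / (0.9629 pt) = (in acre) 6.079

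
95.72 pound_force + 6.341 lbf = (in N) 454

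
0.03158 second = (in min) 0.0005263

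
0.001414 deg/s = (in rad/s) 2.468e-05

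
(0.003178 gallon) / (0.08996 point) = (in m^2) 0.3791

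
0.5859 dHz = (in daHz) 0.005859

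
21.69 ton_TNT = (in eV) 5.664e+29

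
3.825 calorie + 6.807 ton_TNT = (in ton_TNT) 6.807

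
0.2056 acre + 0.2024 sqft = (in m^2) 832.1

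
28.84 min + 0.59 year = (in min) 3.101e+05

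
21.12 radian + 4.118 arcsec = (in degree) 1210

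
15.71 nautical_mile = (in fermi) 2.909e+19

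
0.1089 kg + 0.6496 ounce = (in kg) 0.1273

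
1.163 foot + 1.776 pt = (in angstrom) 3.551e+09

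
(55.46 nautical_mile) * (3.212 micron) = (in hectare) 3.299e-05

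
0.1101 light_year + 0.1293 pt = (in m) 1.042e+15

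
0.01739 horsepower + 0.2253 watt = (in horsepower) 0.01769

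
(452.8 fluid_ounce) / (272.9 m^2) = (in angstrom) 4.907e+05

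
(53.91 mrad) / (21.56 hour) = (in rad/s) 6.946e-07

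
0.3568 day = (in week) 0.05097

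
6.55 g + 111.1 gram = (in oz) 4.15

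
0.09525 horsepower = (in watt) 71.03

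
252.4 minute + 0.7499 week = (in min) 7811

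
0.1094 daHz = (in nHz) 1.094e+09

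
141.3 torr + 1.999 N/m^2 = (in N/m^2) 1.884e+04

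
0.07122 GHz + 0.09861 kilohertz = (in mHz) 7.122e+10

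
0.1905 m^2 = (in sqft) 2.051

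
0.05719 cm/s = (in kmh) 0.002059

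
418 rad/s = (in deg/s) 2.395e+04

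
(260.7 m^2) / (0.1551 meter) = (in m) 1681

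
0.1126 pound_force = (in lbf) 0.1126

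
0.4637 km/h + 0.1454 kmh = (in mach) 0.0004969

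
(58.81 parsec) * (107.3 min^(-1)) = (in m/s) 3.245e+18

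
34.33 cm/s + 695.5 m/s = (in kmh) 2505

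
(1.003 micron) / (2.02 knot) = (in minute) 1.609e-08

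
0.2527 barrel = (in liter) 40.18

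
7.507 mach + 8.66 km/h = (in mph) 5723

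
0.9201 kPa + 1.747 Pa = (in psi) 0.1337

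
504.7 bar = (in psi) 7320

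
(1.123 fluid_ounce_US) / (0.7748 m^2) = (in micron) 42.86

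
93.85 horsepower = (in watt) 6.998e+04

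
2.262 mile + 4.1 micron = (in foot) 1.194e+04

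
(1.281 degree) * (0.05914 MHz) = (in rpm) 1.263e+04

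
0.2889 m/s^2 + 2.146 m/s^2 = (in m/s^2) 2.435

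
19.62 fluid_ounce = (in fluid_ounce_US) 19.62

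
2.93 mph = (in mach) 0.003847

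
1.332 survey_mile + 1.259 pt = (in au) 1.433e-08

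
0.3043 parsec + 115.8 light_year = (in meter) 1.105e+18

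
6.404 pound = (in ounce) 102.5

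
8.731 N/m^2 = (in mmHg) 0.06549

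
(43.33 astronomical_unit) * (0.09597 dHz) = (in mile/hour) 1.392e+11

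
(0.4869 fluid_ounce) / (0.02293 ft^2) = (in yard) 0.007392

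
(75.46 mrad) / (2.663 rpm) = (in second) 0.2706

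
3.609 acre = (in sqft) 1.572e+05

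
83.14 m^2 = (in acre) 0.02054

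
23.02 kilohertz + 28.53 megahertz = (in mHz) 2.855e+10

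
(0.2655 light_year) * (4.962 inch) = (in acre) 7.823e+10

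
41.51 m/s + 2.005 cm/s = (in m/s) 41.53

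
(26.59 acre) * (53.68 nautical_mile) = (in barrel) 6.729e+10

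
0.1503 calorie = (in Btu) 0.000596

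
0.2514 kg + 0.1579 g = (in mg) 2.516e+05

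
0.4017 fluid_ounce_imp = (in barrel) 7.179e-05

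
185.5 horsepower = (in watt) 1.383e+05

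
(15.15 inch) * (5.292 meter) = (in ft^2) 21.92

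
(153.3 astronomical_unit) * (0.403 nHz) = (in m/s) 9242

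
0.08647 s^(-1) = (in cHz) 8.647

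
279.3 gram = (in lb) 0.6158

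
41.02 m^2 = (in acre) 0.01014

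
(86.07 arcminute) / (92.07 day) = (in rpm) 3.006e-08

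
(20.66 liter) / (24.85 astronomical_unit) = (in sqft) 5.982e-14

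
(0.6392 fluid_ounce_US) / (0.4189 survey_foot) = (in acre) 3.658e-08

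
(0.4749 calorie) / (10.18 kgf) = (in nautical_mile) 1.075e-05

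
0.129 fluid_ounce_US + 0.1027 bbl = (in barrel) 0.1027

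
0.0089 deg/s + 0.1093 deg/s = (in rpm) 0.0197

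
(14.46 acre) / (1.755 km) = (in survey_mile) 0.02072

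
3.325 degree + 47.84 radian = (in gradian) 3049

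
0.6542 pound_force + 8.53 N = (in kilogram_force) 1.167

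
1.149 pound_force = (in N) 5.111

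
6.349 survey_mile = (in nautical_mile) 5.517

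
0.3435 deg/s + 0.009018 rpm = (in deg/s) 0.3976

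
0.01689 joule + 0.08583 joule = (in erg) 1.027e+06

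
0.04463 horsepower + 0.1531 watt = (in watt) 33.43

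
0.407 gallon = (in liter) 1.541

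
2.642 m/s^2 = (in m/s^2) 2.642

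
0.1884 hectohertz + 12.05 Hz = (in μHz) 3.089e+07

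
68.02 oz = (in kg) 1.928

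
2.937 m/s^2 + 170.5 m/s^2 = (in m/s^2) 173.4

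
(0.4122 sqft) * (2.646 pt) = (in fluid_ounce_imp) 1.258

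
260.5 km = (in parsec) 8.442e-12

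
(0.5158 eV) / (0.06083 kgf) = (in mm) 1.385e-16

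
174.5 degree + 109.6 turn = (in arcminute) 2.378e+06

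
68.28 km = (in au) 4.564e-07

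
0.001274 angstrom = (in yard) 1.393e-13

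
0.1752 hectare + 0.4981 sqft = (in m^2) 1752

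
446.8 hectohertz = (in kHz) 44.68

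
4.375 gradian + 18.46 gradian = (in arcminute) 1233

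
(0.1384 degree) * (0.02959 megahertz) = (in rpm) 682.5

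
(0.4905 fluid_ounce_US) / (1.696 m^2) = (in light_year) 9.04e-22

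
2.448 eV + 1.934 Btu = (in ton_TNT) 4.877e-07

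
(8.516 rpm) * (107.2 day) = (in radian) 8.26e+06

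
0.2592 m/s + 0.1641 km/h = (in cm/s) 30.48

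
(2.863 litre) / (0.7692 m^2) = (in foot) 0.01221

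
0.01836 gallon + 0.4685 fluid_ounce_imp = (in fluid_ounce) 2.8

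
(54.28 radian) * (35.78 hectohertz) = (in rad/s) 1.942e+05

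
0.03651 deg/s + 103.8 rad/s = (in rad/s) 103.8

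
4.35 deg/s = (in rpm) 0.725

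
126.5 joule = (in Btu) 0.1199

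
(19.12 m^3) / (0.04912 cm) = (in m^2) 3.893e+04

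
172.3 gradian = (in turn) 0.4308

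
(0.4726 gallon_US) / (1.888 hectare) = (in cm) 9.476e-06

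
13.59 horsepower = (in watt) 1.013e+04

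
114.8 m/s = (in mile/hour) 256.8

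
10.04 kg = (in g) 1.004e+04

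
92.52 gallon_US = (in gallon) 92.52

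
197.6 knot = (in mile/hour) 227.4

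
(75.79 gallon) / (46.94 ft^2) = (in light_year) 6.954e-18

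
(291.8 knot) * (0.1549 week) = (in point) 3.986e+10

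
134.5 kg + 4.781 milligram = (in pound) 296.5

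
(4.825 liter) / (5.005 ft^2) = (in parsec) 3.363e-19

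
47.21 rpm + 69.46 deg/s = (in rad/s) 6.156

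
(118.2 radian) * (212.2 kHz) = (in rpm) 2.395e+08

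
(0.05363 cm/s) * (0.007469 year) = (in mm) 1.263e+05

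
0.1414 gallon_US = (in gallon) 0.1414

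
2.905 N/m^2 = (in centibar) 0.002905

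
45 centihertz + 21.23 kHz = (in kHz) 21.23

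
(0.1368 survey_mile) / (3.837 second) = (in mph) 128.4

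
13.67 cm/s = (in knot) 0.2657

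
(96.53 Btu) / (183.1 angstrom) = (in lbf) 1.25e+12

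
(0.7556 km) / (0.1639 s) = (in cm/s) 4.61e+05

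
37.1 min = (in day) 0.02576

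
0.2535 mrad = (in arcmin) 0.8715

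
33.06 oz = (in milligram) 9.372e+05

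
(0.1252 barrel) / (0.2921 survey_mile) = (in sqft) 0.0004558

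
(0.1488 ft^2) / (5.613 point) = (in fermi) 6.981e+15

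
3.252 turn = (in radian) 20.43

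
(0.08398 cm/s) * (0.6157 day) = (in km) 0.04467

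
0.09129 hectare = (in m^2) 912.9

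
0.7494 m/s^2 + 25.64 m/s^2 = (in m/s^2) 26.39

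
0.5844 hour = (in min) 35.06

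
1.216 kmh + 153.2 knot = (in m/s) 79.15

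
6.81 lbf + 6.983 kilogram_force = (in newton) 98.77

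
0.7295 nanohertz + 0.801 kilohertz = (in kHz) 0.801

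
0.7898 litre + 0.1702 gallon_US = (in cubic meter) 0.001434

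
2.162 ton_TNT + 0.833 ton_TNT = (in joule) 1.253e+10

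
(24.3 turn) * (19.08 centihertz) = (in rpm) 278.2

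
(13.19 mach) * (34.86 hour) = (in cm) 5.636e+10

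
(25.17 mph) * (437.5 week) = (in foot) 9.768e+09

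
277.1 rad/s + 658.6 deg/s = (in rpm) 2756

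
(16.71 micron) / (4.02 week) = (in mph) 1.537e-11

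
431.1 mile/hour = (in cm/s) 1.927e+04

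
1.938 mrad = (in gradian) 0.1234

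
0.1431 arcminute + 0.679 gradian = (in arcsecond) 2209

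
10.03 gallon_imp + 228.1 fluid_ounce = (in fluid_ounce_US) 1770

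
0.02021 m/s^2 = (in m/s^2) 0.02021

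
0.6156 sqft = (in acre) 1.413e-05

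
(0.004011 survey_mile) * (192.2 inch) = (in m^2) 31.51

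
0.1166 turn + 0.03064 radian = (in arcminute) 2624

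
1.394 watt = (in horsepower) 0.001869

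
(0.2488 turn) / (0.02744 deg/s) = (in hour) 0.9067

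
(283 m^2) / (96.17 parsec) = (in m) 9.537e-17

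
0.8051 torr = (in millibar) 1.073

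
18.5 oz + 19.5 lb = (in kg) 9.37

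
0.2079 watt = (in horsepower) 0.0002788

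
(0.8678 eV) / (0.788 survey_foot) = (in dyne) 5.789e-14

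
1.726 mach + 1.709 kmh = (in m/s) 588.2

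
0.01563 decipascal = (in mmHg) 1.172e-05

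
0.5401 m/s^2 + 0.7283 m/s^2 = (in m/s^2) 1.268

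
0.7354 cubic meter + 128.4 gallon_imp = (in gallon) 348.5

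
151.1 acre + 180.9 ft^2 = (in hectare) 61.15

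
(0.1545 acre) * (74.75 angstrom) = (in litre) 0.004674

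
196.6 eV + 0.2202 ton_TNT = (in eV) 5.75e+27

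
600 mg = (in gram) 0.6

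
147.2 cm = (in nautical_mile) 0.0007948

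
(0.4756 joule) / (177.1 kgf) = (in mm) 0.2738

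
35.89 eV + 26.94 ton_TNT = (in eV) 7.035e+29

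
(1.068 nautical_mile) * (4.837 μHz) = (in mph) 0.0214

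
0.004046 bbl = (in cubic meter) 0.0006433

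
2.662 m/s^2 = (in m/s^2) 2.662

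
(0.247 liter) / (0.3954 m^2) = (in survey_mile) 3.882e-07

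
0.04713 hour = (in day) 0.001964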